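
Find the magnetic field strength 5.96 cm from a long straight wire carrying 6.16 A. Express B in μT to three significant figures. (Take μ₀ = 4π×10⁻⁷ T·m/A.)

B ≈ 20.7 μT

For an infinitely long straight wire, B = μ₀I/(2πd).
B = (4π×10⁻⁷ × 6.16) / (2π × 0.0596) = 2.07×10⁻⁵ T.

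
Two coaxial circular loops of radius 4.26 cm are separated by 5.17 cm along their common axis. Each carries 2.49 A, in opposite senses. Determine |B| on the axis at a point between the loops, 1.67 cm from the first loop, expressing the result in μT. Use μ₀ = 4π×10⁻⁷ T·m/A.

B ≈ 12.7 μT

Each loop contributes B = μ₀IR²/[2(R²+z²)^(3/2)] on the axis, with z measured from that loop.
Loop 1 (z = 0.0167 m): B₁ = 2.96×10⁻⁵ T. Loop 2 (z = 0.035 m): B₂ = 1.69×10⁻⁵ T.
The fields oppose: B = |B₁ − B₂| = 1.27×10⁻⁵ T.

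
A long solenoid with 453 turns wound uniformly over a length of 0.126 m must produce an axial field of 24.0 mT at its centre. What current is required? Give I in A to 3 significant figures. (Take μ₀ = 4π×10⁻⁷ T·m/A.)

Inside a long solenoid B = μ₀nI with n = 3595 m⁻¹, so I = B/(μ₀n).
I = 2.40×10⁻² / (4π×10⁻⁷ × 3595) = 5.31 A.

I ≈ 5.31 A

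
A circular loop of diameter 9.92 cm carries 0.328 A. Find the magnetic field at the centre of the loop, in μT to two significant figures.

B ≈ 4.2 μT

At the centre of a circular loop the Biot–Savart law gives B = μ₀I/(2R) (so R = 0.0496 m).
B = (4π×10⁻⁷ × 0.328) / (2 × 0.0496) = 4.16×10⁻⁶ T.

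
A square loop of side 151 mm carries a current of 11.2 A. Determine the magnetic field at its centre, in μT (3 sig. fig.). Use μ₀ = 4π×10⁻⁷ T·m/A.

Each side is a finite straight segment at perpendicular distance d = a/(2 tan(π/4)) = 0.0755 m from the centre, with end-angles ±π/4.
One side contributes B₁ = (μ₀I/4πd)·2 sin(π/4) = 2.10×10⁻⁵ T.
All 4 sides add in the same direction: B = 4 × 2.10×10⁻⁵ = 8.39×10⁻⁵ T.

B ≈ 83.9 μT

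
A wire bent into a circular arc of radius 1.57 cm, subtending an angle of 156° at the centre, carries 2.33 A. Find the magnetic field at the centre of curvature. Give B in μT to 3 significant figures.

B ≈ 40.4 μT

The Biot–Savart field of a circular arc at its centre is B = μ₀Iφ/(4πR), with φ = 2.723 rad.
B = (4π×10⁻⁷ × 2.33 × 2.723) / (4π × 0.0157) = 4.04×10⁻⁵ T.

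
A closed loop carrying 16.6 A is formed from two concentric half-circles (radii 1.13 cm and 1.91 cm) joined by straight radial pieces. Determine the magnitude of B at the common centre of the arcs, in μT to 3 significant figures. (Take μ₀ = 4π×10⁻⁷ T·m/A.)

The radial connectors point toward the centre, so dl × r̂ = 0 and they contribute nothing.
Each semicircle gives μ₀I/(4R): inner arc 4.62×10⁻⁴ T, outer arc 2.73×10⁻⁴ T.
The two arcs carry current in opposite angular senses, so their fields oppose: B = |4.62×10⁻⁴ − 2.73×10⁻⁴| = 1.88×10⁻⁴ T.

B ≈ 188 μT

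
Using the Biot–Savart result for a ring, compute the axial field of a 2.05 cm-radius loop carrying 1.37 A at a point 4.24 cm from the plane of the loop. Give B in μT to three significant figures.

B ≈ 3.46 μT

On the axis of a circular loop, B = μ₀IR² / [2(R²+z²)^(3/2)].
R² + z² = (0.0205)² + (0.0424)² = 0.002218 m², and (R²+z²)^(3/2) = 1.04×10⁻⁴ m³.
B = (4π×10⁻⁷ × 1.37 × 0.0004202) / (2 × 1.04×10⁻⁴) = 3.46×10⁻⁶ T.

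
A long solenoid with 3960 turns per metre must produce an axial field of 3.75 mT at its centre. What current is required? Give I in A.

I ≈ 0.754 A

Inside a long solenoid B = μ₀nI with n = 3960 m⁻¹, so I = B/(μ₀n).
I = 3.75×10⁻³ / (4π×10⁻⁷ × 3960) = 0.754 A.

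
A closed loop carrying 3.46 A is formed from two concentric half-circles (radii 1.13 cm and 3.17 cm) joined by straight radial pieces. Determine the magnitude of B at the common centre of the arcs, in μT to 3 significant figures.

B ≈ 61.9 μT

The radial connectors point toward the centre, so dl × r̂ = 0 and they contribute nothing.
Each semicircle gives μ₀I/(4R): inner arc 9.62×10⁻⁵ T, outer arc 3.43×10⁻⁵ T.
The two arcs carry current in opposite angular senses, so their fields oppose: B = |9.62×10⁻⁵ − 3.43×10⁻⁵| = 6.19×10⁻⁵ T.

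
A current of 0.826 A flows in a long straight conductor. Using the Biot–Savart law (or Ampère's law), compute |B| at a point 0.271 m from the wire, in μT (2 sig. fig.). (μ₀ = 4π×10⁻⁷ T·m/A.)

For an infinitely long straight wire, B = μ₀I/(2πd).
B = (4π×10⁻⁷ × 0.826) / (2π × 0.271) = 6.10×10⁻⁷ T.

B ≈ 0.61 μT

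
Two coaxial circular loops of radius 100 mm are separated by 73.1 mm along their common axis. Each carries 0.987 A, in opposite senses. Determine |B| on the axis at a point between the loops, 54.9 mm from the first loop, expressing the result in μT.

B ≈ 1.73 μT

Each loop contributes B = μ₀IR²/[2(R²+z²)^(3/2)] on the axis, with z measured from that loop.
Loop 1 (z = 0.0549 m): B₁ = 4.18×10⁻⁶ T. Loop 2 (z = 0.0182 m): B₂ = 5.91×10⁻⁶ T.
The fields oppose: B = |B₁ − B₂| = 1.73×10⁻⁶ T.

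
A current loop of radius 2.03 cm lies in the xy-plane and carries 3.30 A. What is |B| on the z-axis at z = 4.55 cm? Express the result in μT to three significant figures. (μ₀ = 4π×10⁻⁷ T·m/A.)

B ≈ 6.91 μT

On the axis of a circular loop, B = μ₀IR² / [2(R²+z²)^(3/2)].
R² + z² = (0.0203)² + (0.0455)² = 0.002482 m², and (R²+z²)^(3/2) = 1.24×10⁻⁴ m³.
B = (4π×10⁻⁷ × 3.30 × 0.0004121) / (2 × 1.24×10⁻⁴) = 6.91×10⁻⁶ T.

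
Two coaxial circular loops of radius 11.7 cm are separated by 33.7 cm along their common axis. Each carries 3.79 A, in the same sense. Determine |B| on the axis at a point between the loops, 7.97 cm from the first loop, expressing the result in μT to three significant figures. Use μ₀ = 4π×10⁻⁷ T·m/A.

B ≈ 12.9 μT

Each loop contributes B = μ₀IR²/[2(R²+z²)^(3/2)] on the axis, with z measured from that loop.
Loop 1 (z = 0.0797 m): B₁ = 1.15×10⁻⁵ T. Loop 2 (z = 0.2573 m): B₂ = 1.44×10⁻⁶ T.
The fields add: B = B₁ + B₂ = 1.29×10⁻⁵ T.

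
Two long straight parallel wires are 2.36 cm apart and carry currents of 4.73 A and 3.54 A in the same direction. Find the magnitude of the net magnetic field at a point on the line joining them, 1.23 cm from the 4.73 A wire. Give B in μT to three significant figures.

B ≈ 14.3 μT

Each long wire gives B = μ₀I/(2πd). Distances are d₁ = 0.0123 m and d₂ = 0.0113 m.
B₁ = 7.69×10⁻⁵ T, B₂ = 6.27×10⁻⁵ T.
Between parallel currents the two contributions point in opposite directions, so they subtract. B = |B₁ − B₂| = |7.69×10⁻⁵ − 6.27×10⁻⁵| = 1.43×10⁻⁵ T.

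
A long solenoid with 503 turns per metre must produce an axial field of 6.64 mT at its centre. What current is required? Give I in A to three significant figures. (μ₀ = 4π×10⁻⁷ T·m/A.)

Inside a long solenoid B = μ₀nI with n = 503 m⁻¹, so I = B/(μ₀n).
I = 6.64×10⁻³ / (4π×10⁻⁷ × 503) = 10.5 A.

I ≈ 10.5 A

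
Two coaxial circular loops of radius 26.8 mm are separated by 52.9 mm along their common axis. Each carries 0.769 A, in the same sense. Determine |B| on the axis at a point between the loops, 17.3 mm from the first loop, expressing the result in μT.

Each loop contributes B = μ₀IR²/[2(R²+z²)^(3/2)] on the axis, with z measured from that loop.
Loop 1 (z = 0.0173 m): B₁ = 1.07×10⁻⁵ T. Loop 2 (z = 0.0356 m): B₂ = 3.92×10⁻⁶ T.
The fields add: B = B₁ + B₂ = 1.46×10⁻⁵ T.

B ≈ 14.6 μT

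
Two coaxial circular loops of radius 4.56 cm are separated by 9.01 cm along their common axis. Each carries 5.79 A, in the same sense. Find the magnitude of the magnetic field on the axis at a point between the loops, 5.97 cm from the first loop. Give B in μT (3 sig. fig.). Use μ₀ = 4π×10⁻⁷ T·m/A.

B ≈ 63.8 μT

Each loop contributes B = μ₀IR²/[2(R²+z²)^(3/2)] on the axis, with z measured from that loop.
Loop 1 (z = 0.0597 m): B₁ = 1.78×10⁻⁵ T. Loop 2 (z = 0.0304 m): B₂ = 4.60×10⁻⁵ T.
The fields add: B = B₁ + B₂ = 6.38×10⁻⁵ T.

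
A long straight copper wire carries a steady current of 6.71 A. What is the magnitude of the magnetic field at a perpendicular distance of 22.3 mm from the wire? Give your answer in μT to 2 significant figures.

B ≈ 60 μT

For an infinitely long straight wire, B = μ₀I/(2πd).
B = (4π×10⁻⁷ × 6.71) / (2π × 0.0223) = 6.02×10⁻⁵ T.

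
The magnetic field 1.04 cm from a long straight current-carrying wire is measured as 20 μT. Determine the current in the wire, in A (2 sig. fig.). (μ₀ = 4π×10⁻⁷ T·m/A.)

For a long straight wire B = μ₀I/(2πd), so I = 2πdB/μ₀.
I = 2π × 0.0104 × 2.00×10⁻⁵ / (4π×10⁻⁷) = 1.04 A.

I ≈ 1.0 A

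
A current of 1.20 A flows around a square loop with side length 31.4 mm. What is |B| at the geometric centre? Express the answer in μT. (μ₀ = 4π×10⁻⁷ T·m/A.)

B ≈ 43.2 μT

Each side is a finite straight segment at perpendicular distance d = a/(2 tan(π/4)) = 0.0157 m from the centre, with end-angles ±π/4.
One side contributes B₁ = (μ₀I/4πd)·2 sin(π/4) = 1.08×10⁻⁵ T.
All 4 sides add in the same direction: B = 4 × 1.08×10⁻⁵ = 4.32×10⁻⁵ T.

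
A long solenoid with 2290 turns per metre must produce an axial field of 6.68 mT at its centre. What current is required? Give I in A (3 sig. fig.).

Inside a long solenoid B = μ₀nI with n = 2290 m⁻¹, so I = B/(μ₀n).
I = 6.68×10⁻³ / (4π×10⁻⁷ × 2290) = 2.32 A.

I ≈ 2.32 A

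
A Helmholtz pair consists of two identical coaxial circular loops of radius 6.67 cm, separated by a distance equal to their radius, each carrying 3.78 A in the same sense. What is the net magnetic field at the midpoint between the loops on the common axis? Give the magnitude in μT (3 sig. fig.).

B ≈ 51.0 μT

Each loop contributes B = μ₀IR²/[2(R²+z²)^(3/2)] on the axis, with z measured from that loop.
Loop 1 (z = 0.03335 m): B₁ = 2.55×10⁻⁵ T. Loop 2 (z = 0.03335 m): B₂ = 2.55×10⁻⁵ T.
The fields add: B = B₁ + B₂ = 5.10×10⁻⁵ T.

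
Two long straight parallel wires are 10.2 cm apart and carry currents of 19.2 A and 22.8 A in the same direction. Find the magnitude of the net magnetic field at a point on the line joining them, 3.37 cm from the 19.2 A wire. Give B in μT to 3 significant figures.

B ≈ 47.2 μT

Each long wire gives B = μ₀I/(2πd). Distances are d₁ = 0.0337 m and d₂ = 0.0683 m.
B₁ = 1.14×10⁻⁴ T, B₂ = 6.68×10⁻⁵ T.
Between parallel currents the two contributions point in opposite directions, so they subtract. B = |B₁ − B₂| = |1.14×10⁻⁴ − 6.68×10⁻⁵| = 4.72×10⁻⁵ T.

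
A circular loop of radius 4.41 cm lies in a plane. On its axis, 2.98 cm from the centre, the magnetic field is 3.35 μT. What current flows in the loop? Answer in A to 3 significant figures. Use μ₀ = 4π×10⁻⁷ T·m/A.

On the axis of a loop, B = μ₀IR²/[2(R²+z²)^(3/2)], so I = 2B(R²+z²)^(3/2)/(μ₀R²).
R² + z² = 0.001945 + 0.000888 = 0.002833 m²; raised to 3/2 gives 1.51×10⁻⁴ m³.
I = 2 × 3.35×10⁻⁶ × 1.51×10⁻⁴ / (1.26×10⁻⁶ × 0.001945) = 0.413 A.

I ≈ 0.413 A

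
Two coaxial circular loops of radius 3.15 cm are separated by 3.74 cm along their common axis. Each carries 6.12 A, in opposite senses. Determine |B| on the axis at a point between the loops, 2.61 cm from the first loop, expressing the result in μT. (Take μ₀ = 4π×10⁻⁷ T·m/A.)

Each loop contributes B = μ₀IR²/[2(R²+z²)^(3/2)] on the axis, with z measured from that loop.
Loop 1 (z = 0.0261 m): B₁ = 5.57×10⁻⁵ T. Loop 2 (z = 0.0113 m): B₂ = 1.02×10⁻⁴ T.
The fields oppose: B = |B₁ − B₂| = 4.61×10⁻⁵ T.

B ≈ 46.1 μT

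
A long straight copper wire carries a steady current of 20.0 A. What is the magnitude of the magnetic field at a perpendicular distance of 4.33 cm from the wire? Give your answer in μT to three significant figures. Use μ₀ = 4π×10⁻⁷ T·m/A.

B ≈ 92.4 μT

For an infinitely long straight wire, B = μ₀I/(2πd).
B = (4π×10⁻⁷ × 20.0) / (2π × 0.0433) = 9.24×10⁻⁵ T.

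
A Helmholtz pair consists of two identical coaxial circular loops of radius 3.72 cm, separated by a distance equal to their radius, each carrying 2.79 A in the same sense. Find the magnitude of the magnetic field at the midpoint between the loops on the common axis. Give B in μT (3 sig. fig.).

Each loop contributes B = μ₀IR²/[2(R²+z²)^(3/2)] on the axis, with z measured from that loop.
Loop 1 (z = 0.0186 m): B₁ = 3.37×10⁻⁵ T. Loop 2 (z = 0.0186 m): B₂ = 3.37×10⁻⁵ T.
The fields add: B = B₁ + B₂ = 6.74×10⁻⁵ T.

B ≈ 67.4 μT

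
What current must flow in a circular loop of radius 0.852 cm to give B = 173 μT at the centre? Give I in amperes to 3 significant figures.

I ≈ 2.35 A

At the centre of a circular loop B = μ₀I/(2R), so I = 2RB/μ₀.
With R = 0.00852 m, I = 2 × 0.00852 × 1.73×10⁻⁴ / (4π×10⁻⁷) = 2.35 A.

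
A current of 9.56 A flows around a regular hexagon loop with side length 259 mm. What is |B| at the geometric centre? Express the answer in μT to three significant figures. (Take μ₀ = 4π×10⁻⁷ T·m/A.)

Each side is a finite straight segment at perpendicular distance d = a/(2 tan(π/6)) = 0.2243 m from the centre, with end-angles ±π/6.
One side contributes B₁ = (μ₀I/4πd)·2 sin(π/6) = 4.26×10⁻⁶ T.
All 6 sides add in the same direction: B = 6 × 4.26×10⁻⁶ = 2.56×10⁻⁵ T.

B ≈ 25.6 μT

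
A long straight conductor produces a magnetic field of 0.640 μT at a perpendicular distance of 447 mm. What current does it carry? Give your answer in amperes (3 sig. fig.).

For a long straight wire B = μ₀I/(2πd), so I = 2πdB/μ₀.
I = 2π × 0.447 × 6.40×10⁻⁷ / (4π×10⁻⁷) = 1.43 A.

I ≈ 1.43 A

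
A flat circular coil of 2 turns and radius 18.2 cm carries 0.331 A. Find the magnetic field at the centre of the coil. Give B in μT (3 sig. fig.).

B ≈ 2.29 μT

For an N-turn flat coil, B = Nμ₀I/(2R) with R = 0.182 m.
B = 2 × 1.14×10⁻⁶ T = 2.29×10⁻⁶ T.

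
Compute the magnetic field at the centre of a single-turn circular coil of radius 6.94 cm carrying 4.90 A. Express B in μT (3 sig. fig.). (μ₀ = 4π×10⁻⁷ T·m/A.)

At the centre of a circular loop the Biot–Savart law gives B = μ₀I/(2R).
B = (4π×10⁻⁷ × 4.90) / (2 × 0.0694) = 4.44×10⁻⁵ T.

B ≈ 44.4 μT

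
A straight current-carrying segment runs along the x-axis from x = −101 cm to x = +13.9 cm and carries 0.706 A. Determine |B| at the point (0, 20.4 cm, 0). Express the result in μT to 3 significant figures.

B ≈ 0.534 μT

For a finite straight segment, B = (μ₀I/4πd)(sinθ₁ + sinθ₂), where θ₁, θ₂ are the angles from the perpendicular to each end.
The perpendicular distance is d = 0.204 m; the end-offsets along the wire are a = 1.01 m and b = 0.139 m.
sinθ₁ = 1.01/√(1.01²+0.204²) = 0.9802; sinθ₂ = 0.139/√(0.139²+0.204²) = 0.5631.
B = (4π×10⁻⁷ × 0.706) / (4π × 0.204) × (0.9802 + 0.5631) = 5.34×10⁻⁷ T.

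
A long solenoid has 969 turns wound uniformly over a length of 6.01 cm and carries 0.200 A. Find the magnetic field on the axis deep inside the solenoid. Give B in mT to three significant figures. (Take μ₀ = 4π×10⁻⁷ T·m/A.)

B ≈ 4.05 mT

Inside a long solenoid, B = μ₀nI with n = 1.612×10⁴ turns/m.
B = 4π×10⁻⁷ × 1.612×10⁴ × 0.200 = 4.05×10⁻³ T.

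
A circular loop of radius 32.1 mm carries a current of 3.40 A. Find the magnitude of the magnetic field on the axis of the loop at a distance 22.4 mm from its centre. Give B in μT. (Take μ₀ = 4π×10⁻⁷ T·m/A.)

On the axis of a circular loop, B = μ₀IR² / [2(R²+z²)^(3/2)].
R² + z² = (0.0321)² + (0.0224)² = 0.001532 m², and (R²+z²)^(3/2) = 6.00×10⁻⁵ m³.
B = (4π×10⁻⁷ × 3.40 × 0.00103) / (2 × 6.00×10⁻⁵) = 3.67×10⁻⁵ T.

B ≈ 36.7 μT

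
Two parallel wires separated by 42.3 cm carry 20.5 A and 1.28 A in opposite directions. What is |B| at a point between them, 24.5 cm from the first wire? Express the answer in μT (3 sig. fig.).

B ≈ 18.2 μT

Each long wire gives B = μ₀I/(2πd). Distances are d₁ = 0.245 m and d₂ = 0.178 m.
B₁ = 1.67×10⁻⁵ T, B₂ = 1.44×10⁻⁶ T.
Between antiparallel currents both contributions point the same way, so they add. B = B₁ + B₂ = 1.67×10⁻⁵ + 1.44×10⁻⁶ = 1.82×10⁻⁵ T.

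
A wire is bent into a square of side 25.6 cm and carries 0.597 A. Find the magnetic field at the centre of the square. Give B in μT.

B ≈ 2.64 μT

Each side is a finite straight segment at perpendicular distance d = a/(2 tan(π/4)) = 0.128 m from the centre, with end-angles ±π/4.
One side contributes B₁ = (μ₀I/4πd)·2 sin(π/4) = 6.60×10⁻⁷ T.
All 4 sides add in the same direction: B = 4 × 6.60×10⁻⁷ = 2.64×10⁻⁶ T.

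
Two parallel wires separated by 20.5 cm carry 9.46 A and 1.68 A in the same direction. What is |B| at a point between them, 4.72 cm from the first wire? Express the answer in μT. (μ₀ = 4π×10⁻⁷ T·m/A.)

Each long wire gives B = μ₀I/(2πd). Distances are d₁ = 0.0472 m and d₂ = 0.1578 m.
B₁ = 4.01×10⁻⁵ T, B₂ = 2.13×10⁻⁶ T.
Between parallel currents the two contributions point in opposite directions, so they subtract. B = |B₁ − B₂| = |4.01×10⁻⁵ − 2.13×10⁻⁶| = 3.80×10⁻⁵ T.

B ≈ 38.0 μT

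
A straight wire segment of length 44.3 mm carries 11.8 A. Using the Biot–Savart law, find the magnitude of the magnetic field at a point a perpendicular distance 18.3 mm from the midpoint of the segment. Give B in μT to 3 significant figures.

For a finite straight segment, B = (μ₀I/4πd)(sinθ₁ + sinθ₂), where θ₁, θ₂ are the angles from the perpendicular to each end.
The perpendicular from the point meets the wire at its midpoint, so each end is L/2 = 0.02215 m away along the wire.
sinθ₁ = 0.02215/√(0.02215²+0.0183²) = 0.7709; sinθ₂ = 0.02215/√(0.02215²+0.0183²) = 0.7709.
B = (4π×10⁻⁷ × 11.8) / (4π × 0.0183) × (0.7709 + 0.7709) = 9.94×10⁻⁵ T.

B ≈ 99.4 μT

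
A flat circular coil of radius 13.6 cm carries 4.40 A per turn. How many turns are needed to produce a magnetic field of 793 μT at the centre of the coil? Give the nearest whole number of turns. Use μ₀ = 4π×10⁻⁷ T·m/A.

For an N-turn coil, B = Nμ₀I/(2R). A single turn gives B₁ = 2.03×10⁻⁵ T with R = 0.136 m.
N = B/B₁ = 7.93×10⁻⁴ / 2.03×10⁻⁵ = 39.01.

N = 39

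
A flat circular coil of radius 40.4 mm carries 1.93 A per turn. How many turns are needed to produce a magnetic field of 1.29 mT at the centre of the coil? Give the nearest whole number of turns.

For an N-turn coil, B = Nμ₀I/(2R). A single turn gives B₁ = 3.00×10⁻⁵ T with R = 0.0404 m.
N = B/B₁ = 1.29×10⁻³ / 3.00×10⁻⁵ = 42.98.

N = 43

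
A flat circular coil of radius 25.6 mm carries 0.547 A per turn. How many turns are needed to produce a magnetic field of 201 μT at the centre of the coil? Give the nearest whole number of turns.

N = 15

For an N-turn coil, B = Nμ₀I/(2R). A single turn gives B₁ = 1.34×10⁻⁵ T with R = 0.0256 m.
N = B/B₁ = 2.01×10⁻⁴ / 1.34×10⁻⁵ = 14.97.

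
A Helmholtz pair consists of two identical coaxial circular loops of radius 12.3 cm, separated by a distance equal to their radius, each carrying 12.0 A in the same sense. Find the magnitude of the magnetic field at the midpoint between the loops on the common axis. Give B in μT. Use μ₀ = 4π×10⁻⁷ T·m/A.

B ≈ 87.7 μT

Each loop contributes B = μ₀IR²/[2(R²+z²)^(3/2)] on the axis, with z measured from that loop.
Loop 1 (z = 0.0615 m): B₁ = 4.39×10⁻⁵ T. Loop 2 (z = 0.0615 m): B₂ = 4.39×10⁻⁵ T.
The fields add: B = B₁ + B₂ = 8.77×10⁻⁵ T.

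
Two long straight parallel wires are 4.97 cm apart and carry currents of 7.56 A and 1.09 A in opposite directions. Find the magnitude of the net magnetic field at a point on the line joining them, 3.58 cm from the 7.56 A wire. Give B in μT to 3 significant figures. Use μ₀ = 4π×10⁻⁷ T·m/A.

B ≈ 57.9 μT

Each long wire gives B = μ₀I/(2πd). Distances are d₁ = 0.0358 m and d₂ = 0.0139 m.
B₁ = 4.22×10⁻⁵ T, B₂ = 1.57×10⁻⁵ T.
Between antiparallel currents both contributions point the same way, so they add. B = B₁ + B₂ = 4.22×10⁻⁵ + 1.57×10⁻⁵ = 5.79×10⁻⁵ T.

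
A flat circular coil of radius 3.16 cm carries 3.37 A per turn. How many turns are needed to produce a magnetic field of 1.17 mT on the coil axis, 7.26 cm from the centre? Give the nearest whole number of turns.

N = 275

For an N-turn coil, B = Nμ₀IR²/[2(R²+z²)^(3/2)]. A single turn gives B₁ = 4.26×10⁻⁶ T with R = 0.0316 m, z = 0.0726 m.
N = B/B₁ = 1.17×10⁻³ / 4.26×10⁻⁶ = 274.68.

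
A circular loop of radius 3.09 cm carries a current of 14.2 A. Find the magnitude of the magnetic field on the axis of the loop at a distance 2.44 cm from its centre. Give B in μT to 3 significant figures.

On the axis of a circular loop, B = μ₀IR² / [2(R²+z²)^(3/2)].
R² + z² = (0.0309)² + (0.0244)² = 0.00155 m², and (R²+z²)^(3/2) = 6.10×10⁻⁵ m³.
B = (4π×10⁻⁷ × 14.2 × 0.0009548) / (2 × 6.10×10⁻⁵) = 1.40×10⁻⁴ T.

B ≈ 140 μT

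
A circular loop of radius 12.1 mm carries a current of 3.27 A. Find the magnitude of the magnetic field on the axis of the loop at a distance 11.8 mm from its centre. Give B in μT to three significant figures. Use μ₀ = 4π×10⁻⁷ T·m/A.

On the axis of a circular loop, B = μ₀IR² / [2(R²+z²)^(3/2)].
R² + z² = (0.0121)² + (0.0118)² = 0.0002857 m², and (R²+z²)^(3/2) = 4.83×10⁻⁶ m³.
B = (4π×10⁻⁷ × 3.27 × 0.0001464) / (2 × 4.83×10⁻⁶) = 6.23×10⁻⁵ T.

B ≈ 62.3 μT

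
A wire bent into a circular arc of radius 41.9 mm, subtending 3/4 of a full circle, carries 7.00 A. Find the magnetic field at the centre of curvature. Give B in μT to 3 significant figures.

The Biot–Savart field of a circular arc at its centre is B = μ₀Iφ/(4πR), with φ = 4.712 rad.
B = (4π×10⁻⁷ × 7.00 × 4.712) / (4π × 0.0419) = 7.87×10⁻⁵ T.

B ≈ 78.7 μT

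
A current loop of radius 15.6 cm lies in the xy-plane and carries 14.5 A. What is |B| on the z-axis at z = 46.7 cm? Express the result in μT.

B ≈ 1.86 μT

On the axis of a circular loop, B = μ₀IR² / [2(R²+z²)^(3/2)].
R² + z² = (0.156)² + (0.467)² = 0.2424 m², and (R²+z²)^(3/2) = 0.119 m³.
B = (4π×10⁻⁷ × 14.5 × 0.02434) / (2 × 0.119) = 1.86×10⁻⁶ T.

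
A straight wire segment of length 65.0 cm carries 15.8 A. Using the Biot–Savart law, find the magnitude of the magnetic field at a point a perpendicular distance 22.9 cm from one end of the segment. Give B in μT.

For a finite straight segment, B = (μ₀I/4πd)(sinθ₁ + sinθ₂), where θ₁, θ₂ are the angles from the perpendicular to each end.
The perpendicular foot is at one end, so the two end-offsets along the wire are 0 and L = 0.65 m.
sinθ₁ = 0/√(0²+0.229²) = 0.0000; sinθ₂ = 0.65/√(0.65²+0.229²) = 0.9432.
B = (4π×10⁻⁷ × 15.8) / (4π × 0.229) × (0.0000 + 0.9432) = 6.51×10⁻⁶ T.

B ≈ 6.51 μT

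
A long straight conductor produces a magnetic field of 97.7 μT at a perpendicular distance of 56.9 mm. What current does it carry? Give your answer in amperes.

I ≈ 27.8 A

For a long straight wire B = μ₀I/(2πd), so I = 2πdB/μ₀.
I = 2π × 0.0569 × 9.77×10⁻⁵ / (4π×10⁻⁷) = 27.8 A.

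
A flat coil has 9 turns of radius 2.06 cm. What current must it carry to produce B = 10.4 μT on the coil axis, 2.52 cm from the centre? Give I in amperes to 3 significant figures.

I ≈ 0.149 A

For an N-turn coil, B = Nμ₀IR²/[2(R²+z²)^(3/2)] with R = 0.0206 m, z = 0.0252 m, so I = 2B(R²+z²)^(3/2)/(Nμ₀R²) = 2 × 1.04×10⁻⁵ × 3.45×10⁻⁵ / (9 × 4π×10⁻⁷ × 0.0004244) = 0.149 A.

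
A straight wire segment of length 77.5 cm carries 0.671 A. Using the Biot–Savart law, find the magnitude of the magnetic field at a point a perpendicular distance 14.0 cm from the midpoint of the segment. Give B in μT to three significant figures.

For a finite straight segment, B = (μ₀I/4πd)(sinθ₁ + sinθ₂), where θ₁, θ₂ are the angles from the perpendicular to each end.
The perpendicular from the point meets the wire at its midpoint, so each end is L/2 = 0.3875 m away along the wire.
sinθ₁ = 0.3875/√(0.3875²+0.14²) = 0.9405; sinθ₂ = 0.3875/√(0.3875²+0.14²) = 0.9405.
B = (4π×10⁻⁷ × 0.671) / (4π × 0.14) × (0.9405 + 0.9405) = 9.02×10⁻⁷ T.

B ≈ 0.902 μT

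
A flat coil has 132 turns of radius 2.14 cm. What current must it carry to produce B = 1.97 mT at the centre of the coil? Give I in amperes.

For an N-turn coil, B = Nμ₀I/(2R) with R = 0.0214 m, so I = 2RB/(Nμ₀) = 2 × 0.0214 × 1.97×10⁻³ / (132 × 4π×10⁻⁷) = 0.508 A.

I ≈ 0.508 A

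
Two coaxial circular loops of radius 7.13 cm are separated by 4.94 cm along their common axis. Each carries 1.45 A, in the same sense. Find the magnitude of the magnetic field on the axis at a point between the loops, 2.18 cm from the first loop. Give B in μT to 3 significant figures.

Each loop contributes B = μ₀IR²/[2(R²+z²)^(3/2)] on the axis, with z measured from that loop.
Loop 1 (z = 0.0218 m): B₁ = 1.12×10⁻⁵ T. Loop 2 (z = 0.0276 m): B₂ = 1.04×10⁻⁵ T.
The fields add: B = B₁ + B₂ = 2.15×10⁻⁵ T.

B ≈ 21.5 μT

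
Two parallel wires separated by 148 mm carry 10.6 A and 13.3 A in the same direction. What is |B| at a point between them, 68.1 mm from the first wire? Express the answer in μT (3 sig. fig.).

B ≈ 2.16 μT

Each long wire gives B = μ₀I/(2πd). Distances are d₁ = 0.0681 m and d₂ = 0.0799 m.
B₁ = 3.11×10⁻⁵ T, B₂ = 3.33×10⁻⁵ T.
Between parallel currents the two contributions point in opposite directions, so they subtract. B = |B₁ − B₂| = |3.11×10⁻⁵ − 3.33×10⁻⁵| = 2.16×10⁻⁶ T.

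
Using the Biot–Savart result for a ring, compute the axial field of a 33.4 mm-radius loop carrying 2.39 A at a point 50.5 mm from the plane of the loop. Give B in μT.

B ≈ 7.55 μT

On the axis of a circular loop, B = μ₀IR² / [2(R²+z²)^(3/2)].
R² + z² = (0.0334)² + (0.0505)² = 0.003666 m², and (R²+z²)^(3/2) = 2.22×10⁻⁴ m³.
B = (4π×10⁻⁷ × 2.39 × 0.001116) / (2 × 2.22×10⁻⁴) = 7.55×10⁻⁶ T.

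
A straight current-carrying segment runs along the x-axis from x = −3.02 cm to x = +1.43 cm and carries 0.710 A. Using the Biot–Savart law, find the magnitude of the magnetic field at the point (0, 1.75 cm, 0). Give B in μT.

B ≈ 6.08 μT

For a finite straight segment, B = (μ₀I/4πd)(sinθ₁ + sinθ₂), where θ₁, θ₂ are the angles from the perpendicular to each end.
The perpendicular distance is d = 0.0175 m; the end-offsets along the wire are a = 0.0302 m and b = 0.0143 m.
sinθ₁ = 0.0302/√(0.0302²+0.0175²) = 0.8652; sinθ₂ = 0.0143/√(0.0143²+0.0175²) = 0.6328.
B = (4π×10⁻⁷ × 0.710) / (4π × 0.0175) × (0.8652 + 0.6328) = 6.08×10⁻⁶ T.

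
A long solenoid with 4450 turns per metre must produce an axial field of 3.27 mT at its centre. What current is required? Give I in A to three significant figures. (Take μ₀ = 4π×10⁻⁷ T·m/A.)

I ≈ 0.585 A

Inside a long solenoid B = μ₀nI with n = 4450 m⁻¹, so I = B/(μ₀n).
I = 3.27×10⁻³ / (4π×10⁻⁷ × 4450) = 0.585 A.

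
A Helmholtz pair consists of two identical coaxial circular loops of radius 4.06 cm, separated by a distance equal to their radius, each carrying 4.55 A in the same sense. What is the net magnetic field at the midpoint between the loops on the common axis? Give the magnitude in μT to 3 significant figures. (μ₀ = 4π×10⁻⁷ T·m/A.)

B ≈ 101 μT

Each loop contributes B = μ₀IR²/[2(R²+z²)^(3/2)] on the axis, with z measured from that loop.
Loop 1 (z = 0.0203 m): B₁ = 5.04×10⁻⁵ T. Loop 2 (z = 0.0203 m): B₂ = 5.04×10⁻⁵ T.
The fields add: B = B₁ + B₂ = 1.01×10⁻⁴ T.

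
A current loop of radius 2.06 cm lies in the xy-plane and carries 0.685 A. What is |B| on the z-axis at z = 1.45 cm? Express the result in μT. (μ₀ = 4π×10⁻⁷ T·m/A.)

B ≈ 11.4 μT

On the axis of a circular loop, B = μ₀IR² / [2(R²+z²)^(3/2)].
R² + z² = (0.0206)² + (0.0145)² = 0.0006346 m², and (R²+z²)^(3/2) = 1.60×10⁻⁵ m³.
B = (4π×10⁻⁷ × 0.685 × 0.0004244) / (2 × 1.60×10⁻⁵) = 1.14×10⁻⁵ T.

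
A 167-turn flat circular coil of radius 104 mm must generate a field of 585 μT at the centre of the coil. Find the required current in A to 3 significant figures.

For an N-turn coil, B = Nμ₀I/(2R) with R = 0.104 m, so I = 2RB/(Nμ₀) = 2 × 0.104 × 5.85×10⁻⁴ / (167 × 4π×10⁻⁷) = 0.580 A.

I ≈ 0.580 A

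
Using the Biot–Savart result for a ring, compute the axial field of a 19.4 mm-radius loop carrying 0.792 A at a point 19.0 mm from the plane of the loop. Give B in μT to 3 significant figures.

On the axis of a circular loop, B = μ₀IR² / [2(R²+z²)^(3/2)].
R² + z² = (0.0194)² + (0.019)² = 0.0007374 m², and (R²+z²)^(3/2) = 2.00×10⁻⁵ m³.
B = (4π×10⁻⁷ × 0.792 × 0.0003764) / (2 × 2.00×10⁻⁵) = 9.35×10⁻⁶ T.

B ≈ 9.35 μT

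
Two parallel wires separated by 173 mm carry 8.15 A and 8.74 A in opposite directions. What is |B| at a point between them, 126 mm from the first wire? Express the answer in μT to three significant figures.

Each long wire gives B = μ₀I/(2πd). Distances are d₁ = 0.126 m and d₂ = 0.047 m.
B₁ = 1.29×10⁻⁵ T, B₂ = 3.72×10⁻⁵ T.
Between antiparallel currents both contributions point the same way, so they add. B = B₁ + B₂ = 1.29×10⁻⁵ + 3.72×10⁻⁵ = 5.01×10⁻⁵ T.

B ≈ 50.1 μT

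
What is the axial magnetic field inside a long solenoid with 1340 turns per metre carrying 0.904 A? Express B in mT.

B ≈ 1.52 mT

Inside a long solenoid, B = μ₀nI with n = 1340 turns/m.
B = 4π×10⁻⁷ × 1340 × 0.904 = 1.52×10⁻³ T.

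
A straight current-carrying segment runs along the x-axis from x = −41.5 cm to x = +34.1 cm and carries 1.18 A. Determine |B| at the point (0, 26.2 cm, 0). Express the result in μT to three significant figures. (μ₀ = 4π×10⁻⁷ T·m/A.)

For a finite straight segment, B = (μ₀I/4πd)(sinθ₁ + sinθ₂), where θ₁, θ₂ are the angles from the perpendicular to each end.
The perpendicular distance is d = 0.262 m; the end-offsets along the wire are a = 0.415 m and b = 0.341 m.
sinθ₁ = 0.415/√(0.415²+0.262²) = 0.8456; sinθ₂ = 0.341/√(0.341²+0.262²) = 0.7930.
B = (4π×10⁻⁷ × 1.18) / (4π × 0.262) × (0.8456 + 0.7930) = 7.38×10⁻⁷ T.

B ≈ 0.738 μT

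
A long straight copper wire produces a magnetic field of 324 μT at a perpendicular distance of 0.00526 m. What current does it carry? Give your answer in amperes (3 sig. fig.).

I ≈ 8.52 A

For a long straight wire B = μ₀I/(2πd), so I = 2πdB/μ₀.
I = 2π × 0.00526 × 3.24×10⁻⁴ / (4π×10⁻⁷) = 8.52 A.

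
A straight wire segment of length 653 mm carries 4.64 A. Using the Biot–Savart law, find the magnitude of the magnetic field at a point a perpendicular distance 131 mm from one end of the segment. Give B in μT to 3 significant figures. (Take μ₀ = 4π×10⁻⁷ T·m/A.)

B ≈ 3.47 μT

For a finite straight segment, B = (μ₀I/4πd)(sinθ₁ + sinθ₂), where θ₁, θ₂ are the angles from the perpendicular to each end.
The perpendicular foot is at one end, so the two end-offsets along the wire are 0 and L = 0.653 m.
sinθ₁ = 0/√(0²+0.131²) = 0.0000; sinθ₂ = 0.653/√(0.653²+0.131²) = 0.9805.
B = (4π×10⁻⁷ × 4.64) / (4π × 0.131) × (0.0000 + 0.9805) = 3.47×10⁻⁶ T.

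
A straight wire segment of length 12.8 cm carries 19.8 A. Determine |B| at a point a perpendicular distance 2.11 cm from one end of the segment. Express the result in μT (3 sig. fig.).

B ≈ 92.6 μT

For a finite straight segment, B = (μ₀I/4πd)(sinθ₁ + sinθ₂), where θ₁, θ₂ are the angles from the perpendicular to each end.
The perpendicular foot is at one end, so the two end-offsets along the wire are 0 and L = 0.128 m.
sinθ₁ = 0/√(0²+0.0211²) = 0.0000; sinθ₂ = 0.128/√(0.128²+0.0211²) = 0.9867.
B = (4π×10⁻⁷ × 19.8) / (4π × 0.0211) × (0.0000 + 0.9867) = 9.26×10⁻⁵ T.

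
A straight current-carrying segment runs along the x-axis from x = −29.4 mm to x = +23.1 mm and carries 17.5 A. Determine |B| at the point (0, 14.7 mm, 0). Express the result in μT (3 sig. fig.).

For a finite straight segment, B = (μ₀I/4πd)(sinθ₁ + sinθ₂), where θ₁, θ₂ are the angles from the perpendicular to each end.
The perpendicular distance is d = 0.0147 m; the end-offsets along the wire are a = 0.0294 m and b = 0.0231 m.
sinθ₁ = 0.0294/√(0.0294²+0.0147²) = 0.8944; sinθ₂ = 0.0231/√(0.0231²+0.0147²) = 0.8437.
B = (4π×10⁻⁷ × 17.5) / (4π × 0.0147) × (0.8944 + 0.8437) = 2.07×10⁻⁴ T.

B ≈ 207 μT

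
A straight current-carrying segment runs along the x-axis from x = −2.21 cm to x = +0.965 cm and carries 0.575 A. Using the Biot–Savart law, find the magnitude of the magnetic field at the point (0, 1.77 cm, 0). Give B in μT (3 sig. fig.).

B ≈ 4.09 μT

For a finite straight segment, B = (μ₀I/4πd)(sinθ₁ + sinθ₂), where θ₁, θ₂ are the angles from the perpendicular to each end.
The perpendicular distance is d = 0.0177 m; the end-offsets along the wire are a = 0.0221 m and b = 0.00965 m.
sinθ₁ = 0.0221/√(0.0221²+0.0177²) = 0.7805; sinθ₂ = 0.00965/√(0.00965²+0.0177²) = 0.4787.
B = (4π×10⁻⁷ × 0.575) / (4π × 0.0177) × (0.7805 + 0.4787) = 4.09×10⁻⁶ T.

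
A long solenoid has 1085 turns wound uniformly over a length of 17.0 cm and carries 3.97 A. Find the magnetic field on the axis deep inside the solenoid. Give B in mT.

Inside a long solenoid, B = μ₀nI with n = 6382 turns/m.
B = 4π×10⁻⁷ × 6382 × 3.97 = 3.18×10⁻² T.

B ≈ 31.8 mT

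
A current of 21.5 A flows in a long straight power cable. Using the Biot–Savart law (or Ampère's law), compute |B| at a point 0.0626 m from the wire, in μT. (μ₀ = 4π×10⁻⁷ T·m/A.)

For an infinitely long straight wire, B = μ₀I/(2πd).
B = (4π×10⁻⁷ × 21.5) / (2π × 0.0626) = 6.87×10⁻⁵ T.

B ≈ 68.7 μT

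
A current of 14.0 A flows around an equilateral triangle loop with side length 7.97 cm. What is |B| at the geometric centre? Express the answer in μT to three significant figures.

Each side is a finite straight segment at perpendicular distance d = a/(2 tan(π/3)) = 0.02301 m from the centre, with end-angles ±π/3.
One side contributes B₁ = (μ₀I/4πd)·2 sin(π/3) = 1.05×10⁻⁴ T.
All 3 sides add in the same direction: B = 3 × 1.05×10⁻⁴ = 3.16×10⁻⁴ T.

B ≈ 316 μT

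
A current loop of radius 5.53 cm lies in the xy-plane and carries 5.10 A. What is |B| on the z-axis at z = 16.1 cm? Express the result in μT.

On the axis of a circular loop, B = μ₀IR² / [2(R²+z²)^(3/2)].
R² + z² = (0.0553)² + (0.161)² = 0.02898 m², and (R²+z²)^(3/2) = 4.93×10⁻³ m³.
B = (4π×10⁻⁷ × 5.10 × 0.003058) / (2 × 4.93×10⁻³) = 1.99×10⁻⁶ T.

B ≈ 1.99 μT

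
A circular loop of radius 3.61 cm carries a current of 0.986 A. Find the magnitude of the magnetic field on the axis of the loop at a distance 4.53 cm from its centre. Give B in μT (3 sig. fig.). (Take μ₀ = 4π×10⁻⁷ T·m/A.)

B ≈ 4.15 μT

On the axis of a circular loop, B = μ₀IR² / [2(R²+z²)^(3/2)].
R² + z² = (0.0361)² + (0.0453)² = 0.003355 m², and (R²+z²)^(3/2) = 1.94×10⁻⁴ m³.
B = (4π×10⁻⁷ × 0.986 × 0.001303) / (2 × 1.94×10⁻⁴) = 4.15×10⁻⁶ T.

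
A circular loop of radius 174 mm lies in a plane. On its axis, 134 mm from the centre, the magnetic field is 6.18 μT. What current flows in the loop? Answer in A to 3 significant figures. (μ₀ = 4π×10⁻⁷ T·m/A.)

On the axis of a loop, B = μ₀IR²/[2(R²+z²)^(3/2)], so I = 2B(R²+z²)^(3/2)/(μ₀R²).
R² + z² = 0.03028 + 0.01796 = 0.04823 m²; raised to 3/2 gives 1.06×10⁻² m³.
I = 2 × 6.18×10⁻⁶ × 1.06×10⁻² / (1.26×10⁻⁶ × 0.03028) = 3.44 A.

I ≈ 3.44 A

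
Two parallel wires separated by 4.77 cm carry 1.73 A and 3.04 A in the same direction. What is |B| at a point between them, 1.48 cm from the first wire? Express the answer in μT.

B ≈ 4.90 μT

Each long wire gives B = μ₀I/(2πd). Distances are d₁ = 0.0148 m and d₂ = 0.0329 m.
B₁ = 2.34×10⁻⁵ T, B₂ = 1.85×10⁻⁵ T.
Between parallel currents the two contributions point in opposite directions, so they subtract. B = |B₁ − B₂| = |2.34×10⁻⁵ − 1.85×10⁻⁵| = 4.90×10⁻⁶ T.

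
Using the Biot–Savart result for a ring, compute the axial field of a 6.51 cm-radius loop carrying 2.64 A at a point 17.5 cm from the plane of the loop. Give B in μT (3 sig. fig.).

On the axis of a circular loop, B = μ₀IR² / [2(R²+z²)^(3/2)].
R² + z² = (0.0651)² + (0.175)² = 0.03486 m², and (R²+z²)^(3/2) = 6.51×10⁻³ m³.
B = (4π×10⁻⁷ × 2.64 × 0.004238) / (2 × 6.51×10⁻³) = 1.08×10⁻⁶ T.

B ≈ 1.08 μT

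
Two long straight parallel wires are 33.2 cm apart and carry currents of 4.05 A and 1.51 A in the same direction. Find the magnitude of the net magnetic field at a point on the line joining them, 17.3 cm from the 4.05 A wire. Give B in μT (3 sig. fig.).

B ≈ 2.78 μT

Each long wire gives B = μ₀I/(2πd). Distances are d₁ = 0.173 m and d₂ = 0.159 m.
B₁ = 4.68×10⁻⁶ T, B₂ = 1.90×10⁻⁶ T.
Between parallel currents the two contributions point in opposite directions, so they subtract. B = |B₁ − B₂| = |4.68×10⁻⁶ − 1.90×10⁻⁶| = 2.78×10⁻⁶ T.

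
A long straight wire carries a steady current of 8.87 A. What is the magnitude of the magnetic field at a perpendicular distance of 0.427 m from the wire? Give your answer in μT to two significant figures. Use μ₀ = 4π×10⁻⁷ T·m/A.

For an infinitely long straight wire, B = μ₀I/(2πd).
B = (4π×10⁻⁷ × 8.87) / (2π × 0.427) = 4.15×10⁻⁶ T.

B ≈ 4.2 μT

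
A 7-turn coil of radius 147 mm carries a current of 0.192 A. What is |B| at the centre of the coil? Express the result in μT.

B ≈ 5.74 μT

For an N-turn flat coil, B = Nμ₀I/(2R) with R = 0.147 m.
B = 7 × 8.21×10⁻⁷ T = 5.74×10⁻⁶ T.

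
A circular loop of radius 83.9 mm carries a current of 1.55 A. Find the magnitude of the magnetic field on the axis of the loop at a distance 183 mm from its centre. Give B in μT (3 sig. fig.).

On the axis of a circular loop, B = μ₀IR² / [2(R²+z²)^(3/2)].
R² + z² = (0.0839)² + (0.183)² = 0.04053 m², and (R²+z²)^(3/2) = 8.16×10⁻³ m³.
B = (4π×10⁻⁷ × 1.55 × 0.007039) / (2 × 8.16×10⁻³) = 8.40×10⁻⁷ T.

B ≈ 0.840 μT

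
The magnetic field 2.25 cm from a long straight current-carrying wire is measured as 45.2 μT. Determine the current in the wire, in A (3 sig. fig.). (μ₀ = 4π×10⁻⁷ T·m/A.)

I ≈ 5.09 A

For a long straight wire B = μ₀I/(2πd), so I = 2πdB/μ₀.
I = 2π × 0.0225 × 4.52×10⁻⁵ / (4π×10⁻⁷) = 5.09 A.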